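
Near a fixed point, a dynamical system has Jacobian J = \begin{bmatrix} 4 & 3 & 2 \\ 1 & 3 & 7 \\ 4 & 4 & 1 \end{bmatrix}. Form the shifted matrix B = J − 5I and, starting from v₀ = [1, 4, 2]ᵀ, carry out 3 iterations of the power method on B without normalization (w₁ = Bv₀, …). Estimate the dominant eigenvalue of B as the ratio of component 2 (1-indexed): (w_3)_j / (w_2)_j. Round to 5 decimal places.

B = J − 5I has rows (-1, 3, 2); (1, -2, 7); (4, 4, -4)
w1 = Bv₀ = ((-1)·1 + 3·4 + 2·2; 1·1 + (-2)·4 + 7·2; 4·1 + 4·4 + (-4)·2) = (15, 7, 12)
w2 = Bw1 = ((-1)·15 + 3·7 + 2·12; 1·15 + (-2)·7 + 7·12; 4·15 + 4·7 + (-4)·12) = (30, 85, 40)
w3 = Bw2 = (305, 140, 300)
Ratio: 140/85 = 1.64706

1.64706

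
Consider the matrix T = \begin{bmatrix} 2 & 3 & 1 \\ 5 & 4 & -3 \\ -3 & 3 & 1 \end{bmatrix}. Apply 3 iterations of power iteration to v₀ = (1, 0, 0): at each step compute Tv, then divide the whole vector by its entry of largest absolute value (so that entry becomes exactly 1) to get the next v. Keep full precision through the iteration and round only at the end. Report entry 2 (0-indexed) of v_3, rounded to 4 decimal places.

0.3440

Tv0 = (2.00000, 5.00000, -3.00000); divide by 5.00000 → v1 = (0.40000, 1.00000, -0.60000)
Tv1 = (3.20000, 7.80000, 1.20000); divide by 7.80000 → v2 = (0.41026, 1.00000, 0.15385)
Tv2 = (3.97436, 5.58974, 1.92308); divide by 5.58974 → v3 = (0.71101, 1.00000, 0.34404)
Requested entry of v3: 75/218 = 0.3440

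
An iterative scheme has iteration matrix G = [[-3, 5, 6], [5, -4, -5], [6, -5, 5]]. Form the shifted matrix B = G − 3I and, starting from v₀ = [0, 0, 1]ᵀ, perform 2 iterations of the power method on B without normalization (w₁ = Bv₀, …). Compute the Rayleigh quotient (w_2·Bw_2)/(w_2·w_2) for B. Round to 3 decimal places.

B = G − 3I has rows (-6, 5, 6); (5, -7, -5); (6, -5, 2)
w1 = Bv₀ = ((-6)·0 + 5·0 + 6·1; 5·0 + (-7)·0 + (-5)·1; 6·0 + (-5)·0 + 2·1) = (6, -5, 2)
w2 = Bw1 = ((-6)·6 + 5·(-5) + 6·2; 5·6 + (-7)·(-5) + (-5)·2; 6·6 + (-5)·(-5) + 2·2) = (-49, 55, 65)
Bw2 = (959, -955, -439)
w2·Bw2 = -128051; w2·w2 = 9651; μ ≈ -128051/9651 = -13.268

μ ≈ -13.268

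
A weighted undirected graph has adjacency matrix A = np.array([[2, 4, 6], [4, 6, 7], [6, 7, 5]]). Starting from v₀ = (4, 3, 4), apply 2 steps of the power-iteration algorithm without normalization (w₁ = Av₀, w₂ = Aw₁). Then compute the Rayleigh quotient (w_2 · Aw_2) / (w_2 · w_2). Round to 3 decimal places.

w1 = Av₀ = (44, 62, 65)
w2 = Aw1 = (726, 1003, 1023)
Aw2 = (11602, 16083, 16492)
w2·Aw2 = 726·11602 + 1003·16083 + 1023·16492 = 41425617; w2·w2 = 726·726 + 1003·1003 + 1023·1023 = 2579614
λ ≈ 41425617/2579614 = 16.059

λ ≈ 16.059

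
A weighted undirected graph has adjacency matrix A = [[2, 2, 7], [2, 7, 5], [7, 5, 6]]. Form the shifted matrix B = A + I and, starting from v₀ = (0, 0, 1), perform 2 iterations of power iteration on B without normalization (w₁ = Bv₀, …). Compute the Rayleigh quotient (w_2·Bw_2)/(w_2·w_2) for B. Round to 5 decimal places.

μ ≈ 15.76166

B = A + I has rows (3, 2, 7); (2, 8, 5); (7, 5, 7)
w1 = Bv₀ = (7, 5, 7)
w2 = Bw1 = (80, 89, 123)
Bw2 = (1279, 1487, 1866)
w2·Bw2 = 464181; w2·w2 = 29450; μ ≈ 464181/29450 = 15.76166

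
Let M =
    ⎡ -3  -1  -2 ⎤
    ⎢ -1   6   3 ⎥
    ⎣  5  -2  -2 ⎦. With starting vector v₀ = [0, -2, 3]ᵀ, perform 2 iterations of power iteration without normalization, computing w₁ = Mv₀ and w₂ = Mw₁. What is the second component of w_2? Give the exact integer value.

-20

w1 = Mv₀ = (-4, -3, -2)
w2 = Mw1 = (19, -20, -10)
The requested component of w2 is -20.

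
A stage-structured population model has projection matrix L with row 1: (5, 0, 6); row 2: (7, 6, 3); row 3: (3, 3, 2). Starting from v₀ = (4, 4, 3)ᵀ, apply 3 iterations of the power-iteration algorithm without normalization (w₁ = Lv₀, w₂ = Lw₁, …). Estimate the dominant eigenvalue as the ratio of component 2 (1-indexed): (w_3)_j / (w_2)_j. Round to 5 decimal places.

w1 = Lv₀ = (5·4 + 0·4 + 6·3; 7·4 + 6·4 + 3·3; 3·4 + 3·4 + 2·3) = (38, 61, 30)
w2 = Lw1 = (5·38 + 0·61 + 6·30; 7·38 + 6·61 + 3·30; 3·38 + 3·61 + 2·30) = (370, 722, 357)
w3 = Lw2 = (3992, 7993, 3990)
Ratio at component: 7993 / 722 = 11.07064

λ ≈ 11.07064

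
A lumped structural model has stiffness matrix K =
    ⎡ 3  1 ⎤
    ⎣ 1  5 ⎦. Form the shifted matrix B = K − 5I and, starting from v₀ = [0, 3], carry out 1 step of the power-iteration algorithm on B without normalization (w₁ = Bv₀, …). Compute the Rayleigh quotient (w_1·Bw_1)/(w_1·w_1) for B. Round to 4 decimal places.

μ ≈ -2.0000

B = K − 5I has rows (-2, 1); (1, 0)
w1 = Bv₀ = ((-2)·0 + 1·3; 1·0 + 0·3) = (3, 0)
Bw1 = (-6, 3)
w1·Bw1 = -18; w1·w1 = 9; μ ≈ -18/9 = -2.0000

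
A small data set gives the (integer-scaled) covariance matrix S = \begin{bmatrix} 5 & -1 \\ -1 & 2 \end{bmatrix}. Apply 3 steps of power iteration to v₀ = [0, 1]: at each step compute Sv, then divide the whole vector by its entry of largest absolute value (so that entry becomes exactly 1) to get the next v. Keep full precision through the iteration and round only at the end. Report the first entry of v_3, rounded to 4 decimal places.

Sv0 = (-1.00000, 2.00000); divide by 2.00000 → v1 = (-0.50000, 1.00000)
Sv1 = (-3.50000, 2.50000); divide by -3.50000 → v2 = (1.00000, -0.71429)
Sv2 = (5.71429, -2.42857); divide by 5.71429 → v3 = (1.00000, -0.42500)
Requested entry of v3: -40/-40 = 1.0000

1.0000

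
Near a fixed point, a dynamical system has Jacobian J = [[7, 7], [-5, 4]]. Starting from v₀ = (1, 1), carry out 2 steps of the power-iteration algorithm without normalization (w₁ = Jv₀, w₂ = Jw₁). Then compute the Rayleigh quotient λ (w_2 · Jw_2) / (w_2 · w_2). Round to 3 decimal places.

4.827

w1 = Jv₀ = (14, -1)
w2 = Jw1 = (91, -74)
Jw2 = (119, -751)
w2·Jw2 = 91·119 + (-74)·(-751) = 66403; w2·w2 = 91·91 + (-74)·(-74) = 13757
λ ≈ 66403/13757 = 4.827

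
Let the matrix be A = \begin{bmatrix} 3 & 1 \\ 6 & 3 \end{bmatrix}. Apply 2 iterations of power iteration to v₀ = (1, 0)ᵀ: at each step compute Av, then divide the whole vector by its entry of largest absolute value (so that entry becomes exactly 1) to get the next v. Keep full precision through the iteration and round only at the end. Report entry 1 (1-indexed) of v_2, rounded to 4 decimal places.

Av0 = (3.00000, 6.00000); divide by 6.00000 → v1 = (0.50000, 1.00000)
Av1 = (2.50000, 6.00000); divide by 6.00000 → v2 = (0.41667, 1.00000)
Requested entry of v2: 15/36 = 0.4167

0.4167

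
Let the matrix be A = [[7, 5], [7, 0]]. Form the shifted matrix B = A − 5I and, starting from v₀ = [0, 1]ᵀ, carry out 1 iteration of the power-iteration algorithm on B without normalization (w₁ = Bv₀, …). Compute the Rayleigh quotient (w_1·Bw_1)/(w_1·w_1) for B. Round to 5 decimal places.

B = A − 5I has rows (2, 5); (7, -5)
w1 = Bv₀ = (5, -5)
Bw1 = (-15, 60)
w1·Bw1 = -375; w1·w1 = 50; μ ≈ -375/50 = -7.50000

-7.50000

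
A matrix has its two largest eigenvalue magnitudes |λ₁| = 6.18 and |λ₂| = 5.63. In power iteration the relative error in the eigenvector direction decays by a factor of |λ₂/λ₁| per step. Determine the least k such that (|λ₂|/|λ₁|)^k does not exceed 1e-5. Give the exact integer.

|λ₂/λ₁| = 5.63/6.18 = 0.91100
Need k ≥ ln(1e-5) / ln(0.91100) = -11.5129 / -0.0932 ≈ 123.518
Smallest integer k satisfying the bound: 124

124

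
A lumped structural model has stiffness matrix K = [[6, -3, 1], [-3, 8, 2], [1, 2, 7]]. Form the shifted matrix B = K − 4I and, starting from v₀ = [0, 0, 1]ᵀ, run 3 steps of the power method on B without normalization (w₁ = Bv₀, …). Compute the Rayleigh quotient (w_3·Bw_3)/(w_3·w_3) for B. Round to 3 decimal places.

B = K − 4I has rows (2, -3, 1); (-3, 4, 2); (1, 2, 3)
w1 = Bv₀ = (2·0 + (-3)·0 + 1·1; (-3)·0 + 4·0 + 2·1; 1·0 + 2·0 + 3·1) = (1, 2, 3)
w2 = Bw1 = (2·1 + (-3)·2 + 1·3; (-3)·1 + 4·2 + 2·3; 1·1 + 2·2 + 3·3) = (-1, 11, 14)
w3 = Bw2 = (-21, 75, 63)
Bw3 = (-204, 489, 318)
w3·Bw3 = 60993; w3·w3 = 10035; μ ≈ 60993/10035 = 6.078

6.078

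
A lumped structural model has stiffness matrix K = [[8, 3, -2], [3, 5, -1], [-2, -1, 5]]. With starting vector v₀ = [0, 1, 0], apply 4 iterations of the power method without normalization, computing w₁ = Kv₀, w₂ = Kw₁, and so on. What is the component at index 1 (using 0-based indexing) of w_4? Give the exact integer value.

3162

w1 = Kv₀ = (3, 5, -1)
w2 = Kw1 = (41, 35, -16)
w3 = Kw2 = (465, 314, -197)
w4 = Kw3 = (5056, 3162, -2229)
The requested component of w4 is 3162.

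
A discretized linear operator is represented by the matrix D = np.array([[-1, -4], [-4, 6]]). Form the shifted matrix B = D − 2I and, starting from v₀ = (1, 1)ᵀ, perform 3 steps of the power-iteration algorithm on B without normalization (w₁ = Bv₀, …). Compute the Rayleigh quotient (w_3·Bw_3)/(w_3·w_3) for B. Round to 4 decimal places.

B = D − 2I has rows (-3, -4); (-4, 4)
w1 = Bv₀ = (-7, 0)
w2 = Bw1 = (21, 28)
w3 = Bw2 = (-175, 28)
Bw3 = (413, 812)
w3·Bw3 = -49539; w3·w3 = 31409; μ ≈ -49539/31409 = -1.5772

μ ≈ -1.5772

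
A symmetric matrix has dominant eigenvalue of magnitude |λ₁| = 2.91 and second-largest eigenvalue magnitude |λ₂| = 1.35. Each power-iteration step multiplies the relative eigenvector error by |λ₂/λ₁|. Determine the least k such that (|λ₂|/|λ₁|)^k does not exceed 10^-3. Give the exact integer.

|λ₂/λ₁| = 1.35/2.91 = 0.46392
Need k ≥ ln(10^-3) / ln(0.46392) = -6.9078 / -0.7680 ≈ 8.994
Smallest integer k satisfying the bound: 9

9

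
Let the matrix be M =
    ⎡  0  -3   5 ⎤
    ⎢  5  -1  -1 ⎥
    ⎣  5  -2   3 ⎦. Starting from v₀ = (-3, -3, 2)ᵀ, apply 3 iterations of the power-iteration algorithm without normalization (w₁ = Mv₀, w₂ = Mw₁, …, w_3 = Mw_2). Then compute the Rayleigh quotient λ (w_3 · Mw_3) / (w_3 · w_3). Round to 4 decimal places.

λ ≈ 6.3146

w1 = Mv₀ = (0·(-3) + (-3)·(-3) + 5·2; 5·(-3) + (-1)·(-3) + (-1)·2; 5·(-3) + (-2)·(-3) + 3·2) = (19, -14, -3)
w2 = Mw1 = (0·19 + (-3)·(-14) + 5·(-3); 5·19 + (-1)·(-14) + (-1)·(-3); 5·19 + (-2)·(-14) + 3·(-3)) = (27, 112, 114)
w3 = Mw2 = (234, -91, 253)
Mw3 = (1538, 1008, 2111)
w3·Mw3 = 234·1538 + (-91)·1008 + 253·2111 = 802247; w3·w3 = 234·234 + (-91)·(-91) + 253·253 = 127046
λ ≈ 802247/127046 = 6.3146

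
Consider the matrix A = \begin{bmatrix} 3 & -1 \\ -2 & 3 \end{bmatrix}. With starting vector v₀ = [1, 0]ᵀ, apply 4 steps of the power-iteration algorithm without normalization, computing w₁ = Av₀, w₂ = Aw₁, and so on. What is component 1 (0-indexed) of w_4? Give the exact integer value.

w1 = Av₀ = (3, -2)
w2 = Aw1 = (11, -12)
w3 = Aw2 = (45, -58)
w4 = Aw3 = (193, -264)
The requested component of w4 is -264.

-264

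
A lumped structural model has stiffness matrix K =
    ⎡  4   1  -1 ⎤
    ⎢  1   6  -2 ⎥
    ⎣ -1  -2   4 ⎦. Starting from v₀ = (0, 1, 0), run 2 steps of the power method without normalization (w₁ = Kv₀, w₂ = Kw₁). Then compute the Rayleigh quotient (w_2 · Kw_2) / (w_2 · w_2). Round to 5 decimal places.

λ ≈ 7.66019

w1 = Kv₀ = (1, 6, -2)
w2 = Kw1 = (12, 41, -21)
Kw2 = (110, 300, -178)
w2·Kw2 = 12·110 + 41·300 + (-21)·(-178) = 17358; w2·w2 = 12·12 + 41·41 + (-21)·(-21) = 2266
λ ≈ 17358/2266 = 7.66019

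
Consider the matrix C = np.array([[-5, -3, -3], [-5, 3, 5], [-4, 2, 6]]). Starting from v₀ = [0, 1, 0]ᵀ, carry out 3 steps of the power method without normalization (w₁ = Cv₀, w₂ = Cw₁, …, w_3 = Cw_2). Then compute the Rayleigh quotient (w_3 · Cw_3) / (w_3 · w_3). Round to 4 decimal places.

9.4709

w1 = Cv₀ = (-3, 3, 2)
w2 = Cw1 = (0, 34, 30)
w3 = Cw2 = (-192, 252, 248)
Cw3 = (-540, 2956, 2760)
w3·Cw3 = (-192)·(-540) + 252·2956 + 248·2760 = 1533072; w3·w3 = (-192)·(-192) + 252·252 + 248·248 = 161872
λ ≈ 1533072/161872 = 9.4709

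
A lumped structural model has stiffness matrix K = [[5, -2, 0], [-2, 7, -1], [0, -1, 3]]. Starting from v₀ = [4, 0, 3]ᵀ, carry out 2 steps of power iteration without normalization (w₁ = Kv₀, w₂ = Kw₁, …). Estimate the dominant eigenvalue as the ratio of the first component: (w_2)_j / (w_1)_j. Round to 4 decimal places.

w1 = Kv₀ = (20, -11, 9)
w2 = Kw1 = (122, -126, 38)
Ratio at component: 122 / 20 = 6.1000

6.1000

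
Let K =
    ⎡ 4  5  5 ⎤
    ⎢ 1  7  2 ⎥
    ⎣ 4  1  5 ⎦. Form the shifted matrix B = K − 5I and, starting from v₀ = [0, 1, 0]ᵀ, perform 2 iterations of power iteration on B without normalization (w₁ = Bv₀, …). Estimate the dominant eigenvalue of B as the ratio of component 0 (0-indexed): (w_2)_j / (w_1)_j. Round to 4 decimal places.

B = K − 5I has rows (-1, 5, 5); (1, 2, 2); (4, 1, 0)
w1 = Bv₀ = (5, 2, 1)
w2 = Bw1 = (10, 11, 22)
Ratio: 10/5 = 2.0000

μ ≈ 2.0000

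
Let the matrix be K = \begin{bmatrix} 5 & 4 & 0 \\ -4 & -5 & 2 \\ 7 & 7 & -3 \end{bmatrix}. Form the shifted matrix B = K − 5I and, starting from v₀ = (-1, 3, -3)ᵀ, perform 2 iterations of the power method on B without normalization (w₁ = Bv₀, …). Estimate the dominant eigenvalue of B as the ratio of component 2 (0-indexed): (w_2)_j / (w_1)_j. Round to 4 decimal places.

B = K − 5I has rows (0, 4, 0); (-4, -10, 2); (7, 7, -8)
w1 = Bv₀ = (12, -32, 38)
w2 = Bw1 = (-128, 348, -444)
Ratio: -444/38 = -11.6842

μ ≈ -11.6842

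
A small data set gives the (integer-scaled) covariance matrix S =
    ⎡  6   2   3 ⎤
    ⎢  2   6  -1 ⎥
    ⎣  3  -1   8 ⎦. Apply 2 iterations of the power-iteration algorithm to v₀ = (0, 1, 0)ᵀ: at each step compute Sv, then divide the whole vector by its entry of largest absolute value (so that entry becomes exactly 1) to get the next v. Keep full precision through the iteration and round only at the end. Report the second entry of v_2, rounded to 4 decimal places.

1.0000

Sv0 = (2.00000, 6.00000, -1.00000); divide by 6.00000 → v1 = (0.33333, 1.00000, -0.16667)
Sv1 = (3.50000, 6.83333, -1.33333); divide by 6.83333 → v2 = (0.51220, 1.00000, -0.19512)
Requested entry of v2: 41/41 = 1.0000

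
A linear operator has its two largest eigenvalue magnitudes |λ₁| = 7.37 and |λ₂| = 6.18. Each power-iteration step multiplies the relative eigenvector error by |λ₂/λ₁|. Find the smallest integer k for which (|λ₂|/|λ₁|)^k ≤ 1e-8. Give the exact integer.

105

|λ₂/λ₁| = 6.18/7.37 = 0.83853
Need k ≥ ln(1e-8) / ln(0.83853) = -18.4207 / -0.1761 ≈ 104.604
Smallest integer k satisfying the bound: 105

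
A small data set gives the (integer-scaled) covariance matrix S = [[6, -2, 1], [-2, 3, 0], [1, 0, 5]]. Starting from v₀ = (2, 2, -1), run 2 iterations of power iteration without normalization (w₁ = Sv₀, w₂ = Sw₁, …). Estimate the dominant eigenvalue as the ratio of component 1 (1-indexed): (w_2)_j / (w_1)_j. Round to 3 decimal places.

w1 = Sv₀ = (7, 2, -3)
w2 = Sw1 = (35, -8, -8)
Ratio at component: 35 / 7 = 5.000

5.000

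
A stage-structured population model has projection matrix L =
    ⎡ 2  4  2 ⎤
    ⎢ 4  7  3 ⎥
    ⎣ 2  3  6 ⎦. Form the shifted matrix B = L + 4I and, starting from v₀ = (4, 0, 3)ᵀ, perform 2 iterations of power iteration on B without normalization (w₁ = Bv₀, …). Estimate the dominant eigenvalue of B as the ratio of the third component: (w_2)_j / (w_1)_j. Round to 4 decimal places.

B = L + 4I has rows (6, 4, 2); (4, 11, 3); (2, 3, 10)
w1 = Bv₀ = (30, 25, 38)
w2 = Bw1 = (356, 509, 515)
Ratio: 515/38 = 13.5526

13.5526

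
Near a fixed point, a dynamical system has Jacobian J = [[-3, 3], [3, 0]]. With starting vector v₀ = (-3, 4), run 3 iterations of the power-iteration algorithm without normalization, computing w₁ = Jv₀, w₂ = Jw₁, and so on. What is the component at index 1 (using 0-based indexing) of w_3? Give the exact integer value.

w1 = Jv₀ = (21, -9)
w2 = Jw1 = (-90, 63)
w3 = Jw2 = (459, -270)
The requested component of w3 is -270.

-270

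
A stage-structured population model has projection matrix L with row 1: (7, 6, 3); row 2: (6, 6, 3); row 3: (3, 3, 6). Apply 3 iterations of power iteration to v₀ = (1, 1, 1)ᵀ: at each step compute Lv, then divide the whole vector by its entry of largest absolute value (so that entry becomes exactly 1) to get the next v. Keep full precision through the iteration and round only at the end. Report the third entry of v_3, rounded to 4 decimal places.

0.6785

Lv0 = (16.00000, 15.00000, 12.00000); divide by 16.00000 → v1 = (1.00000, 0.93750, 0.75000)
Lv1 = (14.87500, 13.87500, 10.31250); divide by 14.87500 → v2 = (1.00000, 0.93277, 0.69328)
Lv2 = (14.67647, 13.67647, 9.95798); divide by 14.67647 → v3 = (1.00000, 0.93186, 0.67850)
Requested entry of v3: 2370/3493 = 0.6785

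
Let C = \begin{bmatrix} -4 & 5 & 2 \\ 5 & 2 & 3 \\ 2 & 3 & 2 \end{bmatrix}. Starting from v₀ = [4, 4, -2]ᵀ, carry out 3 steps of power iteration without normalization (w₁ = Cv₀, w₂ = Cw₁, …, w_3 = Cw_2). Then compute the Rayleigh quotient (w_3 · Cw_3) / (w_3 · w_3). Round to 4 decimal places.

w1 = Cv₀ = ((-4)·4 + 5·4 + 2·(-2); 5·4 + 2·4 + 3·(-2); 2·4 + 3·4 + 2·(-2)) = (0, 22, 16)
w2 = Cw1 = ((-4)·0 + 5·22 + 2·16; 5·0 + 2·22 + 3·16; 2·0 + 3·22 + 2·16) = (142, 92, 98)
w3 = Cw2 = (88, 1188, 756)
Cw3 = (7100, 5084, 5252)
w3·Cw3 = 88·7100 + 1188·5084 + 756·5252 = 10635104; w3·w3 = 88·88 + 1188·1188 + 756·756 = 1990624
λ ≈ 10635104/1990624 = 5.3426

5.3426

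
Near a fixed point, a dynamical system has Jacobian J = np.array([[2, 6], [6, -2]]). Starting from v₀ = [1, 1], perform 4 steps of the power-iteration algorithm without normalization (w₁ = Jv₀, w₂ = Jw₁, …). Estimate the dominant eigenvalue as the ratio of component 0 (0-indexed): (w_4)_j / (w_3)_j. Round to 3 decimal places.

w1 = Jv₀ = (2·1 + 6·1; 6·1 + (-2)·1) = (8, 4)
w2 = Jw1 = (2·8 + 6·4; 6·8 + (-2)·4) = (40, 40)
w3 = Jw2 = (320, 160)
w4 = Jw3 = (1600, 1600)
Ratio at component: 1600 / 320 = 5.000

5.000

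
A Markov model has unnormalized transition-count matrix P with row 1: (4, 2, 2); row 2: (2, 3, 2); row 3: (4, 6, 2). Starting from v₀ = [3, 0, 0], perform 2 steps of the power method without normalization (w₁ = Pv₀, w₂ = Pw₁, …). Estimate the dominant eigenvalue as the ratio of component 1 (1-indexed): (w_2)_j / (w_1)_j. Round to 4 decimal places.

w1 = Pv₀ = (4·3 + 2·0 + 2·0; 2·3 + 3·0 + 2·0; 4·3 + 6·0 + 2·0) = (12, 6, 12)
w2 = Pw1 = (4·12 + 2·6 + 2·12; 2·12 + 3·6 + 2·12; 4·12 + 6·6 + 2·12) = (84, 66, 108)
Ratio at component: 84 / 12 = 7.0000

λ ≈ 7.0000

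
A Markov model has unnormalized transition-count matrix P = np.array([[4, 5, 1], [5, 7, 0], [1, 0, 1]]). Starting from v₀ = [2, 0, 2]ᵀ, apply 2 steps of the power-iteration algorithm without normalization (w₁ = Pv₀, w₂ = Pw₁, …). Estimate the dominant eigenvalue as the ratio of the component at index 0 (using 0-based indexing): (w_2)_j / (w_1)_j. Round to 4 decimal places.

w1 = Pv₀ = (4·2 + 5·0 + 1·2; 5·2 + 7·0 + 0·2; 1·2 + 0·0 + 1·2) = (10, 10, 4)
w2 = Pw1 = (4·10 + 5·10 + 1·4; 5·10 + 7·10 + 0·4; 1·10 + 0·10 + 1·4) = (94, 120, 14)
Ratio at component: 94 / 10 = 9.4000

λ ≈ 9.4000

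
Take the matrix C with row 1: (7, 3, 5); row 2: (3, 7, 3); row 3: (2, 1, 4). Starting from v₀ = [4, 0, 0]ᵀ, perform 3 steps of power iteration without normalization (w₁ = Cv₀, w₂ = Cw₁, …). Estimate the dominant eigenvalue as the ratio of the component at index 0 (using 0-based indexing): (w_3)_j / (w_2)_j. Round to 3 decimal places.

w1 = Cv₀ = (28, 12, 8)
w2 = Cw1 = (272, 192, 100)
w3 = Cw2 = (2980, 2460, 1136)
Ratio at component: 2980 / 272 = 10.956

10.956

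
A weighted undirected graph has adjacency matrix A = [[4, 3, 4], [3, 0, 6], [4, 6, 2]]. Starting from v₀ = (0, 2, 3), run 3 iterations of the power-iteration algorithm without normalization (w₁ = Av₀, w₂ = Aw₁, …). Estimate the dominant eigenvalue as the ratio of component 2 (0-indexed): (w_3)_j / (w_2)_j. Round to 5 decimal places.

w1 = Av₀ = (18, 18, 18)
w2 = Aw1 = (198, 162, 216)
w3 = Aw2 = (2142, 1890, 2196)
Ratio at component: 2196 / 216 = 10.16667

λ ≈ 10.16667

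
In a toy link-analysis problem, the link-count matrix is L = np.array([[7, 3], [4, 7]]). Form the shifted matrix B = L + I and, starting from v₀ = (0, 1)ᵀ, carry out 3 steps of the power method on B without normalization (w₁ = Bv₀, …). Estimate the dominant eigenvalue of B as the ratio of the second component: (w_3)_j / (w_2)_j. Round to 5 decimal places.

B = L + I has rows (8, 3); (4, 8)
w1 = Bv₀ = (3, 8)
w2 = Bw1 = (48, 76)
w3 = Bw2 = (612, 800)
Ratio: 800/76 = 10.52632

μ ≈ 10.52632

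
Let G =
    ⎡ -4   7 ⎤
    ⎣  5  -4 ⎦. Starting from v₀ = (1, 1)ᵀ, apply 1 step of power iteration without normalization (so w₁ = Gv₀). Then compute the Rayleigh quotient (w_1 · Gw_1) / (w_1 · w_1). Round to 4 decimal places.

-0.4000

w1 = Gv₀ = ((-4)·1 + 7·1; 5·1 + (-4)·1) = (3, 1)
Gw1 = (-5, 11)
w1·Gw1 = 3·(-5) + 1·11 = -4; w1·w1 = 3·3 + 1·1 = 10
λ ≈ -4/10 = -0.4000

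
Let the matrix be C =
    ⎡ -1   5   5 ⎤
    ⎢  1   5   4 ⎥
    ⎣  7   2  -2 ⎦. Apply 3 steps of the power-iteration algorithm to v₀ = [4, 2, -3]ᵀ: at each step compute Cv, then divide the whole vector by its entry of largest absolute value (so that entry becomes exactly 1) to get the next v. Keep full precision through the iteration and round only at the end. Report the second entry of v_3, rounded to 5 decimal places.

0.21285

Cv0 = (-9.000000, 2.000000, 38.000000); divide by 38.000000 → v1 = (-0.236842, 0.052632, 1.000000)
Cv1 = (5.500000, 4.026316, -3.552632); divide by 5.500000 → v2 = (1.000000, 0.732057, -0.645933)
Cv2 = (-0.569378, 2.076555, 9.755981); divide by 9.755981 → v3 = (-0.058362, 0.212849, 1.000000)
Requested entry of v3: 434/2039 = 0.21285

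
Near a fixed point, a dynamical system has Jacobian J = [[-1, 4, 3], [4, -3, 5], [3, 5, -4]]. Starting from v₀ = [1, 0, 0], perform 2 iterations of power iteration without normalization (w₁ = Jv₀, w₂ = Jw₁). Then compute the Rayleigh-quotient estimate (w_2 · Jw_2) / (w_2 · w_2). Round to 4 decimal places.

-0.3661

w1 = Jv₀ = ((-1)·1 + 4·0 + 3·0; 4·1 + (-3)·0 + 5·0; 3·1 + 5·0 + (-4)·0) = (-1, 4, 3)
w2 = Jw1 = ((-1)·(-1) + 4·4 + 3·3; 4·(-1) + (-3)·4 + 5·3; 3·(-1) + 5·4 + (-4)·3) = (26, -1, 5)
Jw2 = (-15, 132, 53)
w2·Jw2 = 26·(-15) + (-1)·132 + 5·53 = -257; w2·w2 = 26·26 + (-1)·(-1) + 5·5 = 702
λ ≈ -257/702 = -0.3661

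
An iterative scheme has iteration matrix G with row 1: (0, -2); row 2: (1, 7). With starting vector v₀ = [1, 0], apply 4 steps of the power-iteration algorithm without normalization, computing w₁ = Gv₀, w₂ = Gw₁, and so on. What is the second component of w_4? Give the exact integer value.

315

w1 = Gv₀ = (0, 1)
w2 = Gw1 = (-2, 7)
w3 = Gw2 = (-14, 47)
w4 = Gw3 = (-94, 315)
The requested component of w4 is 315.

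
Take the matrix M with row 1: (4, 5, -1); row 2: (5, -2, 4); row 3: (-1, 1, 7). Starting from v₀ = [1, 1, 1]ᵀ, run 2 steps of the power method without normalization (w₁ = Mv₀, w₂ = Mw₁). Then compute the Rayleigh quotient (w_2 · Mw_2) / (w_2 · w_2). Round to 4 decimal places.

λ ≈ 7.2898

w1 = Mv₀ = (4·1 + 5·1 + (-1)·1; 5·1 + (-2)·1 + 4·1; (-1)·1 + 1·1 + 7·1) = (8, 7, 7)
w2 = Mw1 = (4·8 + 5·7 + (-1)·7; 5·8 + (-2)·7 + 4·7; (-1)·8 + 1·7 + 7·7) = (60, 54, 48)
Mw2 = (462, 384, 330)
w2·Mw2 = 60·462 + 54·384 + 48·330 = 64296; w2·w2 = 60·60 + 54·54 + 48·48 = 8820
λ ≈ 64296/8820 = 7.2898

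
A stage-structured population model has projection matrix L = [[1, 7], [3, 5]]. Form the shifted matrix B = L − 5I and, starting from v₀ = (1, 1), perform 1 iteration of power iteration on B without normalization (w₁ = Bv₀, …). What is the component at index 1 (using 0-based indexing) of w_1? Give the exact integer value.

B = L − 5I has rows (-4, 7); (3, 0)
w1 = Bv₀ = ((-4)·1 + 7·1; 3·1 + 0·1) = (3, 3)
Requested component of w1: 3

3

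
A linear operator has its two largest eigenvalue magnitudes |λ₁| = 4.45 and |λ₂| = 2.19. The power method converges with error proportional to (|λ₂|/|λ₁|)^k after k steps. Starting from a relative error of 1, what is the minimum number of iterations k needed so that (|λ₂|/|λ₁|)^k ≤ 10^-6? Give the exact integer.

20

|λ₂/λ₁| = 2.19/4.45 = 0.49213
Need k ≥ ln(10^-6) / ln(0.49213) = -13.8155 / -0.7090 ≈ 19.486
Smallest integer k satisfying the bound: 20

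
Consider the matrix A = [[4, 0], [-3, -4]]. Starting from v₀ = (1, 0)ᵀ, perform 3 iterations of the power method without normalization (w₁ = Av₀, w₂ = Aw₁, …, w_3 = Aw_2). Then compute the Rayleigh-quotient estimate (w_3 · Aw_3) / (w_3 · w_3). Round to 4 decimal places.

w1 = Av₀ = (4·1 + 0·0; (-3)·1 + (-4)·0) = (4, -3)
w2 = Aw1 = (4·4 + 0·(-3); (-3)·4 + (-4)·(-3)) = (16, 0)
w3 = Aw2 = (64, -48)
Aw3 = (256, 0)
w3·Aw3 = 64·256 + (-48)·0 = 16384; w3·w3 = 64·64 + (-48)·(-48) = 6400
λ ≈ 16384/6400 = 2.5600

λ ≈ 2.5600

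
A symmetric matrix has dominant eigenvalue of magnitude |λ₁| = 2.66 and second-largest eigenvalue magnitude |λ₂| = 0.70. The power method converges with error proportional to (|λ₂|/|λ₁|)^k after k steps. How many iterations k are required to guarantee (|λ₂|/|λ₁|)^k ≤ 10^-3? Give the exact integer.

|λ₂/λ₁| = 0.70/2.66 = 0.26316
Need k ≥ ln(10^-3) / ln(0.26316) = -6.9078 / -1.3350 ≈ 5.174
Smallest integer k satisfying the bound: 6

6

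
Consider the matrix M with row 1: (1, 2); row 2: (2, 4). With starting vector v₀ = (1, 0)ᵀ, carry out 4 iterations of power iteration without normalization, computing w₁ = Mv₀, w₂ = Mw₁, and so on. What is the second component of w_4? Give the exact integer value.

250

w1 = Mv₀ = (1, 2)
w2 = Mw1 = (5, 10)
w3 = Mw2 = (25, 50)
w4 = Mw3 = (125, 250)
The requested component of w4 is 250.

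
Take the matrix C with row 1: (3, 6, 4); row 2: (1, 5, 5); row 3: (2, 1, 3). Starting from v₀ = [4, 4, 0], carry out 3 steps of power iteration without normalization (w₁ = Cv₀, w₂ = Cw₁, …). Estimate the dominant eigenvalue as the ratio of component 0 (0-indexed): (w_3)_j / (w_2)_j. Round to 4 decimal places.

9.0800

w1 = Cv₀ = (36, 24, 12)
w2 = Cw1 = (300, 216, 132)
w3 = Cw2 = (2724, 2040, 1212)
Ratio at component: 2724 / 300 = 9.0800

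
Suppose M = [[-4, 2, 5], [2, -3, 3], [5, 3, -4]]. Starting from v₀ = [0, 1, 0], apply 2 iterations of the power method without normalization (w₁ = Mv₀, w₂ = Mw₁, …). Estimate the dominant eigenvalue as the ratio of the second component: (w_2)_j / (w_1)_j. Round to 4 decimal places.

w1 = Mv₀ = (2, -3, 3)
w2 = Mw1 = (1, 22, -11)
Ratio at component: 22 / -3 = -7.3333

-7.3333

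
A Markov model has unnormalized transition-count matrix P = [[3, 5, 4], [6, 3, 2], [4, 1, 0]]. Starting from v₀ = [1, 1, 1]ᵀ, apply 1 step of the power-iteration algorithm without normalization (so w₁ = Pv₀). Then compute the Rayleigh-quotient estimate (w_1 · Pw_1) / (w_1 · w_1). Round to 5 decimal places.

w1 = Pv₀ = (12, 11, 5)
Pw1 = (111, 115, 59)
w1·Pw1 = 12·111 + 11·115 + 5·59 = 2892; w1·w1 = 12·12 + 11·11 + 5·5 = 290
λ ≈ 2892/290 = 9.97241

9.97241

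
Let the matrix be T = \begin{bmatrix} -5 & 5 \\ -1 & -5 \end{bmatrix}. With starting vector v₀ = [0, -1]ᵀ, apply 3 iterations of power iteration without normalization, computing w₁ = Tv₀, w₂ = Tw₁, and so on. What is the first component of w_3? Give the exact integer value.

-350

w1 = Tv₀ = (-5, 5)
w2 = Tw1 = (50, -20)
w3 = Tw2 = (-350, 50)
The requested component of w3 is -350.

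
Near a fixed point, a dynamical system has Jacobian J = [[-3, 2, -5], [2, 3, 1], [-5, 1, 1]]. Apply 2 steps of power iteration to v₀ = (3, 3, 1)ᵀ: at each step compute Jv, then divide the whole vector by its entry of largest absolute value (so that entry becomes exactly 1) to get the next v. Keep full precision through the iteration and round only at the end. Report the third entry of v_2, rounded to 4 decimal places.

0.4054

Jv0 = (-8.00000, 16.00000, -11.00000); divide by 16.00000 → v1 = (-0.50000, 1.00000, -0.68750)
Jv1 = (6.93750, 1.31250, 2.81250); divide by 6.93750 → v2 = (1.00000, 0.18919, 0.40541)
Requested entry of v2: 45/111 = 0.4054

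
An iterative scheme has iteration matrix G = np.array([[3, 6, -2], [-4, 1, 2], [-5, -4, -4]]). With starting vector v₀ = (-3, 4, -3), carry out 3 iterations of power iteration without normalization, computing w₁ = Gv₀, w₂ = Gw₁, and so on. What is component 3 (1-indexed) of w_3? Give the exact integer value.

459

w1 = Gv₀ = (3·(-3) + 6·4 + (-2)·(-3); (-4)·(-3) + 1·4 + 2·(-3); (-5)·(-3) + (-4)·4 + (-4)·(-3)) = (21, 10, 11)
w2 = Gw1 = (3·21 + 6·10 + (-2)·11; (-4)·21 + 1·10 + 2·11; (-5)·21 + (-4)·10 + (-4)·11) = (101, -52, -189)
w3 = Gw2 = (369, -834, 459)
The requested component of w3 is 459.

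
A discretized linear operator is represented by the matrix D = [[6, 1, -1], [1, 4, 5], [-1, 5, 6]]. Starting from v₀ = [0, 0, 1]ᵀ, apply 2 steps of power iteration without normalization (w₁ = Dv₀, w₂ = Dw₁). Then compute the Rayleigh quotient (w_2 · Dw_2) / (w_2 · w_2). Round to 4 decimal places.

λ ≈ 10.0928

w1 = Dv₀ = (-1, 5, 6)
w2 = Dw1 = (-7, 49, 62)
Dw2 = (-55, 499, 624)
w2·Dw2 = (-7)·(-55) + 49·499 + 62·624 = 63524; w2·w2 = (-7)·(-7) + 49·49 + 62·62 = 6294
λ ≈ 63524/6294 = 10.0928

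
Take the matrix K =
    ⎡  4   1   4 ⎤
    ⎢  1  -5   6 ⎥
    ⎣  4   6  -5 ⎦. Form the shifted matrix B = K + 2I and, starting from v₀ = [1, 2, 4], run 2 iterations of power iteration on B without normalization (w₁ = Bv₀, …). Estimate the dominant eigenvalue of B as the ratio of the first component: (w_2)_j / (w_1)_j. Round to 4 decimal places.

μ ≈ 7.4583

B = K + 2I has rows (6, 1, 4); (1, -3, 6); (4, 6, -3)
w1 = Bv₀ = (6·1 + 1·2 + 4·4; 1·1 + (-3)·2 + 6·4; 4·1 + 6·2 + (-3)·4) = (24, 19, 4)
w2 = Bw1 = (6·24 + 1·19 + 4·4; 1·24 + (-3)·19 + 6·4; 4·24 + 6·19 + (-3)·4) = (179, -9, 198)
Ratio: 179/24 = 7.4583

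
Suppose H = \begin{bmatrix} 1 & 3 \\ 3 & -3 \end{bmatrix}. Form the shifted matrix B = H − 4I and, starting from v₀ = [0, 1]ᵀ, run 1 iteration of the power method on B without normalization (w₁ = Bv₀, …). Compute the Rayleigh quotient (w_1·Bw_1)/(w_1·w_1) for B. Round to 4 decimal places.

B = H − 4I has rows (-3, 3); (3, -7)
w1 = Bv₀ = (3, -7)
Bw1 = (-30, 58)
w1·Bw1 = -496; w1·w1 = 58; μ ≈ -496/58 = -8.5517

μ ≈ -8.5517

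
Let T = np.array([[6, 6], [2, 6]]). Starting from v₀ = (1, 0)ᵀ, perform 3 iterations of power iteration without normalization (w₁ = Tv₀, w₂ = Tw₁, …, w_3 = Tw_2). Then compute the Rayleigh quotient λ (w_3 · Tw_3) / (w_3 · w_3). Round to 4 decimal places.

9.3962

w1 = Tv₀ = (6·1 + 6·0; 2·1 + 6·0) = (6, 2)
w2 = Tw1 = (6·6 + 6·2; 2·6 + 6·2) = (48, 24)
w3 = Tw2 = (432, 240)
Tw3 = (4032, 2304)
w3·Tw3 = 432·4032 + 240·2304 = 2294784; w3·w3 = 432·432 + 240·240 = 244224
λ ≈ 2294784/244224 = 9.3962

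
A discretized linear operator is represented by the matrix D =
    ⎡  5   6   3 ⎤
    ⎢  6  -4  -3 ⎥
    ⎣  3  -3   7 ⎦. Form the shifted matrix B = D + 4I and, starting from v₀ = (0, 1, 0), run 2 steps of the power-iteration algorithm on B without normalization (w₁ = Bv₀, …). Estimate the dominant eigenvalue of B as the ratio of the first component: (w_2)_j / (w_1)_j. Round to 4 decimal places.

B = D + 4I has rows (9, 6, 3); (6, 0, -3); (3, -3, 11)
w1 = Bv₀ = (9·0 + 6·1 + 3·0; 6·0 + 0·1 + (-3)·0; 3·0 + (-3)·1 + 11·0) = (6, 0, -3)
w2 = Bw1 = (9·6 + 6·0 + 3·(-3); 6·6 + 0·0 + (-3)·(-3); 3·6 + (-3)·0 + 11·(-3)) = (45, 45, -15)
Ratio: 45/6 = 7.5000

μ ≈ 7.5000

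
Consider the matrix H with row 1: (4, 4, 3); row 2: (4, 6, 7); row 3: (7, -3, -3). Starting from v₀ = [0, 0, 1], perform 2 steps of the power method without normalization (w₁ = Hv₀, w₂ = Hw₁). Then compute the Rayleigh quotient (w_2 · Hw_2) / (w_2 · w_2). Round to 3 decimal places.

10.463

w1 = Hv₀ = (4·0 + 4·0 + 3·1; 4·0 + 6·0 + 7·1; 7·0 + (-3)·0 + (-3)·1) = (3, 7, -3)
w2 = Hw1 = (4·3 + 4·7 + 3·(-3); 4·3 + 6·7 + 7·(-3); 7·3 + (-3)·7 + (-3)·(-3)) = (31, 33, 9)
Hw2 = (283, 385, 91)
w2·Hw2 = 31·283 + 33·385 + 9·91 = 22297; w2·w2 = 31·31 + 33·33 + 9·9 = 2131
λ ≈ 22297/2131 = 10.463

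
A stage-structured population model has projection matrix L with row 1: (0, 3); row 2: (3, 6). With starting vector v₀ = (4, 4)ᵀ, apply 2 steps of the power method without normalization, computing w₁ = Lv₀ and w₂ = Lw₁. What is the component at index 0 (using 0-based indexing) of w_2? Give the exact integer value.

w1 = Lv₀ = (0·4 + 3·4; 3·4 + 6·4) = (12, 36)
w2 = Lw1 = (0·12 + 3·36; 3·12 + 6·36) = (108, 252)
The requested component of w2 is 108.

108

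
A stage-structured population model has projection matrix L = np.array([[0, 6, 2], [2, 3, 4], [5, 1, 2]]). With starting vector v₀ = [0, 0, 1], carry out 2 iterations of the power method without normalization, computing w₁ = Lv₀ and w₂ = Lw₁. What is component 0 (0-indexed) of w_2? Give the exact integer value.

28

w1 = Lv₀ = (0·0 + 6·0 + 2·1; 2·0 + 3·0 + 4·1; 5·0 + 1·0 + 2·1) = (2, 4, 2)
w2 = Lw1 = (0·2 + 6·4 + 2·2; 2·2 + 3·4 + 4·2; 5·2 + 1·4 + 2·2) = (28, 24, 18)
The requested component of w2 is 28.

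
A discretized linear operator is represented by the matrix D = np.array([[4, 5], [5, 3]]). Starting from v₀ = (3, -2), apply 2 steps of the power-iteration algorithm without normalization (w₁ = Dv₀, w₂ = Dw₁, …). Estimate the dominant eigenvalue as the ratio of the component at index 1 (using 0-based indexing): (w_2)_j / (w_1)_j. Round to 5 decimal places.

4.11111

w1 = Dv₀ = (4·3 + 5·(-2); 5·3 + 3·(-2)) = (2, 9)
w2 = Dw1 = (4·2 + 5·9; 5·2 + 3·9) = (53, 37)
Ratio at component: 37 / 9 = 4.11111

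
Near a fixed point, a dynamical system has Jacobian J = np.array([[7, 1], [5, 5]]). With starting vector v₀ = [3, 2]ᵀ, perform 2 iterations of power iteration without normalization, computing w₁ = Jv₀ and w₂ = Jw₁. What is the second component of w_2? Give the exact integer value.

w1 = Jv₀ = (23, 25)
w2 = Jw1 = (186, 240)
The requested component of w2 is 240.

240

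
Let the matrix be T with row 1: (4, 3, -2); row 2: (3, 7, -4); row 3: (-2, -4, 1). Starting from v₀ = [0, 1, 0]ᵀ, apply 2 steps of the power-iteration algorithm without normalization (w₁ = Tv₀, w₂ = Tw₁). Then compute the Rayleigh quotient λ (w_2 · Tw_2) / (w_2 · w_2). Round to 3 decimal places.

w1 = Tv₀ = (3, 7, -4)
w2 = Tw1 = (41, 74, -38)
Tw2 = (462, 793, -416)
w2·Tw2 = 41·462 + 74·793 + (-38)·(-416) = 93432; w2·w2 = 41·41 + 74·74 + (-38)·(-38) = 8601
λ ≈ 93432/8601 = 10.863

10.863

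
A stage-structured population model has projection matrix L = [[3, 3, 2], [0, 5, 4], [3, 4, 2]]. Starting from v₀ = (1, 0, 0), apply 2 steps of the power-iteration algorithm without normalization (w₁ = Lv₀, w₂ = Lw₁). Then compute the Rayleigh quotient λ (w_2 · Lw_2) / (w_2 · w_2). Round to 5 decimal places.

8.33333

w1 = Lv₀ = (3·1 + 3·0 + 2·0; 0·1 + 5·0 + 4·0; 3·1 + 4·0 + 2·0) = (3, 0, 3)
w2 = Lw1 = (3·3 + 3·0 + 2·3; 0·3 + 5·0 + 4·3; 3·3 + 4·0 + 2·3) = (15, 12, 15)
Lw2 = (111, 120, 123)
w2·Lw2 = 15·111 + 12·120 + 15·123 = 4950; w2·w2 = 15·15 + 12·12 + 15·15 = 594
λ ≈ 4950/594 = 8.33333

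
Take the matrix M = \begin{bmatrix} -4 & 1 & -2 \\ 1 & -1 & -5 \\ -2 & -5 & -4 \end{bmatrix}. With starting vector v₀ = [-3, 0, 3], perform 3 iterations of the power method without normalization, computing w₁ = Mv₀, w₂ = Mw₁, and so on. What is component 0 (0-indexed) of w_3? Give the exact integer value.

-30

w1 = Mv₀ = ((-4)·(-3) + 1·0 + (-2)·3; 1·(-3) + (-1)·0 + (-5)·3; (-2)·(-3) + (-5)·0 + (-4)·3) = (6, -18, -6)
w2 = Mw1 = ((-4)·6 + 1·(-18) + (-2)·(-6); 1·6 + (-1)·(-18) + (-5)·(-6); (-2)·6 + (-5)·(-18) + (-4)·(-6)) = (-30, 54, 102)
w3 = Mw2 = (-30, -594, -618)
The requested component of w3 is -30.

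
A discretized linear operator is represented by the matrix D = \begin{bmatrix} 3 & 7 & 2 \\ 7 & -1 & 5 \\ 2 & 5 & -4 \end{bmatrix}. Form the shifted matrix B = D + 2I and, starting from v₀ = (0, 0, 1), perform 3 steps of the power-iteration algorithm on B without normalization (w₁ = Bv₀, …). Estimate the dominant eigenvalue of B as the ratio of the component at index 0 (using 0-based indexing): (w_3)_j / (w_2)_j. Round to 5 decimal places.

B = D + 2I has rows (5, 7, 2); (7, 1, 5); (2, 5, -2)
w1 = Bv₀ = (5·0 + 7·0 + 2·1; 7·0 + 1·0 + 5·1; 2·0 + 5·0 + (-2)·1) = (2, 5, -2)
w2 = Bw1 = (5·2 + 7·5 + 2·(-2); 7·2 + 1·5 + 5·(-2); 2·2 + 5·5 + (-2)·(-2)) = (41, 9, 33)
w3 = Bw2 = (334, 461, 61)
Ratio: 334/41 = 8.14634

8.14634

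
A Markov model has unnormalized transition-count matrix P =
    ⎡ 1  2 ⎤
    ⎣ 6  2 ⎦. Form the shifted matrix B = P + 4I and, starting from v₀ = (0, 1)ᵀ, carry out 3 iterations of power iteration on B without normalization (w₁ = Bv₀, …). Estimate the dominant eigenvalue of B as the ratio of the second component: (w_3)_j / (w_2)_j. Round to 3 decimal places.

μ ≈ 8.750

B = P + 4I has rows (5, 2); (6, 6)
w1 = Bv₀ = (2, 6)
w2 = Bw1 = (22, 48)
w3 = Bw2 = (206, 420)
Ratio: 420/48 = 8.750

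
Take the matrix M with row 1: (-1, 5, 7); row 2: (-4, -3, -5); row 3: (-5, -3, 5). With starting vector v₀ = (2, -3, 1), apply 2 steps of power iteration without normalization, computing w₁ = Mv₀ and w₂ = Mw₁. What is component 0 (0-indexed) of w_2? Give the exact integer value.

w1 = Mv₀ = (-10, -4, 4)
w2 = Mw1 = (18, 32, 82)
The requested component of w2 is 18.

18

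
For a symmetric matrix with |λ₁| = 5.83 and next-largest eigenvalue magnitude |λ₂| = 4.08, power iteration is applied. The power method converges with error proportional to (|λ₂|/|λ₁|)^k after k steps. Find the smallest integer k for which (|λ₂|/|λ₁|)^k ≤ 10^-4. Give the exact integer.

26

|λ₂/λ₁| = 4.08/5.83 = 0.69983
Need k ≥ ln(10^-4) / ln(0.69983) = -9.2103 / -0.3569 ≈ 25.805
Smallest integer k satisfying the bound: 26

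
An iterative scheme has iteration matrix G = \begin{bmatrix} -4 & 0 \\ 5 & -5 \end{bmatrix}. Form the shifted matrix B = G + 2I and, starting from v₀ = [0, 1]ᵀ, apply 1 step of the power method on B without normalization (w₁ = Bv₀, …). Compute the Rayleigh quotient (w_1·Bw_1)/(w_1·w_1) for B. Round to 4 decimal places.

B = G + 2I has rows (-2, 0); (5, -3)
w1 = Bv₀ = ((-2)·0 + 0·1; 5·0 + (-3)·1) = (0, -3)
Bw1 = (0, 9)
w1·Bw1 = -27; w1·w1 = 9; μ ≈ -27/9 = -3.0000

-3.0000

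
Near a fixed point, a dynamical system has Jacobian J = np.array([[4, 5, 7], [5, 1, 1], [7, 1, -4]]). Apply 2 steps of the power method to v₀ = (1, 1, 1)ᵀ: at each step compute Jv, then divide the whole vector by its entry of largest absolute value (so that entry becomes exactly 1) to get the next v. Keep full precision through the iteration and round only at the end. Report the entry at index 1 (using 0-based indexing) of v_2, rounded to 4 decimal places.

0.7165

Jv0 = (16.00000, 7.00000, 4.00000); divide by 16.00000 → v1 = (1.00000, 0.43750, 0.25000)
Jv1 = (7.93750, 5.68750, 6.43750); divide by 7.93750 → v2 = (1.00000, 0.71654, 0.81102)
Requested entry of v2: 91/127 = 0.7165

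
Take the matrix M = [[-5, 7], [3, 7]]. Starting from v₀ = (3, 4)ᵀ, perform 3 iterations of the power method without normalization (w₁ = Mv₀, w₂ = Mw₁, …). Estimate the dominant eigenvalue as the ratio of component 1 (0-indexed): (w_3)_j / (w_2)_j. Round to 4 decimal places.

8.9530

w1 = Mv₀ = ((-5)·3 + 7·4; 3·3 + 7·4) = (13, 37)
w2 = Mw1 = ((-5)·13 + 7·37; 3·13 + 7·37) = (194, 298)
w3 = Mw2 = (1116, 2668)
Ratio at component: 2668 / 298 = 8.9530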